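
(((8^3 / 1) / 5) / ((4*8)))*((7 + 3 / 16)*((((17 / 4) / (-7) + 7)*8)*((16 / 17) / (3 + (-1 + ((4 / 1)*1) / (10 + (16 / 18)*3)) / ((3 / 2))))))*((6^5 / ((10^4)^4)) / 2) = 57024567 / 337011718750000000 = 0.00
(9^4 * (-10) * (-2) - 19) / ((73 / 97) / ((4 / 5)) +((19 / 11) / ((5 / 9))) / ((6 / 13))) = 17089.95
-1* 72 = -72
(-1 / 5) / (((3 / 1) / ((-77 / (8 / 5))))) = 77 / 24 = 3.21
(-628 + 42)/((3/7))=-4102/3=-1367.33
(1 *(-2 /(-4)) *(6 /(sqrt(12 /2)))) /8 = 0.15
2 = 2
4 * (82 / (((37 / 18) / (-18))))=-106272 / 37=-2872.22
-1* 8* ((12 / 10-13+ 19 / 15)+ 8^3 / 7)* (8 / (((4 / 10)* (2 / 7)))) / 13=-2697.03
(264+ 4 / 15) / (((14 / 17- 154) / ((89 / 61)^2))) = -133445087 / 36335565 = -3.67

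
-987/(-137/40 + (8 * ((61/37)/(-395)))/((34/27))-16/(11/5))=92.03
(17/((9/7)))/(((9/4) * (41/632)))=300832/3321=90.58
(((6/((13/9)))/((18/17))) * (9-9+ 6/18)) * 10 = 170/13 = 13.08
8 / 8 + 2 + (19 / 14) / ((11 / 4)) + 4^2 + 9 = 2194 / 77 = 28.49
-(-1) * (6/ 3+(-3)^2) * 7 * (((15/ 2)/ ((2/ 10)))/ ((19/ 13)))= 75075/ 38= 1975.66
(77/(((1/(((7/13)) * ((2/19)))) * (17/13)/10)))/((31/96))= 1034880/10013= 103.35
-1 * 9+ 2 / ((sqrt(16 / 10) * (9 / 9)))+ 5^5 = sqrt(10) / 2+ 3116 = 3117.58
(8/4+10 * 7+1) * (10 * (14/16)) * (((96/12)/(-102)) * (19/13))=-73.22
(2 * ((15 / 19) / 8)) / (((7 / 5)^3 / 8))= 3750 / 6517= 0.58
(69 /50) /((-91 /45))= -621 /910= -0.68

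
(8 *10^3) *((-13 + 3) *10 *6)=-4800000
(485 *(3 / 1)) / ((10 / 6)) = 873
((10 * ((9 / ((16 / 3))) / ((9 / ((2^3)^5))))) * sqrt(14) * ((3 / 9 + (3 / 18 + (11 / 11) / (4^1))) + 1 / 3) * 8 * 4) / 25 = 425984 * sqrt(14) / 5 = 318777.24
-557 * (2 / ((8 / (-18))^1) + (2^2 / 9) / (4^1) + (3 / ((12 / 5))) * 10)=-40661 / 9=-4517.89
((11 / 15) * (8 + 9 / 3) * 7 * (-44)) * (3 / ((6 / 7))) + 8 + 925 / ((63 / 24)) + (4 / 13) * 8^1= -3791526 / 455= -8333.02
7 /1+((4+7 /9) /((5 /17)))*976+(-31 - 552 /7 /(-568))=354053977 /22365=15830.72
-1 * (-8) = 8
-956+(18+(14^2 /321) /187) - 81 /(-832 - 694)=-85916766193 /91601202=-937.94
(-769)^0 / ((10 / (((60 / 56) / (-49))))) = -3 / 1372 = -0.00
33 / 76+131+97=17361 / 76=228.43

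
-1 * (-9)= 9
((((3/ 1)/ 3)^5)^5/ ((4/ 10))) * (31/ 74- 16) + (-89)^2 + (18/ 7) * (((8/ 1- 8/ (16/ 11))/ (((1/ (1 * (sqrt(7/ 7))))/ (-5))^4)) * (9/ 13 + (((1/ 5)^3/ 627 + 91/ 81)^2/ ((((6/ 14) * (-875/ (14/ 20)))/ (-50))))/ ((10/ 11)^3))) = 1876344614590333549/ 166141879312500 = 11293.63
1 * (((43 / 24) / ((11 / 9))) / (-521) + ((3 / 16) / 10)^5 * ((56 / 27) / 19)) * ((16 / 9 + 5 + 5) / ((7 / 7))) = -70944352021397 / 2140844851200000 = -0.03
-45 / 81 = -5 / 9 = -0.56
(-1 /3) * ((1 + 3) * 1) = -4 /3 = -1.33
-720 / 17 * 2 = -1440 / 17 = -84.71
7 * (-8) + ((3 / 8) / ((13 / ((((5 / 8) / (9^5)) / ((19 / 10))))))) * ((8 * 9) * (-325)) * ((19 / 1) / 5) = -490013 / 8748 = -56.01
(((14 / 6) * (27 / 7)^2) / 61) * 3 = 729 / 427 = 1.71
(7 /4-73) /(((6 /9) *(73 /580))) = -123975 /146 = -849.14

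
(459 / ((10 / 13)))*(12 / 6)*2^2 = 23868 / 5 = 4773.60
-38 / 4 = -19 / 2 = -9.50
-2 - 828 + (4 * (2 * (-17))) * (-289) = 38474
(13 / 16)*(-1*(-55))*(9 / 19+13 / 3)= 97955 / 456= 214.81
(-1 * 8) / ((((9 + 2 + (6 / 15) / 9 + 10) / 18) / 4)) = -25920 / 947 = -27.37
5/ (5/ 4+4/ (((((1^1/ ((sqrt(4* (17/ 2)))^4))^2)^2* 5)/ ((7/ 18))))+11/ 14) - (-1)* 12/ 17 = 8400374528768664/ 11900530582270549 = 0.71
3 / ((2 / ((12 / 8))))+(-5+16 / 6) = -1 / 12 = -0.08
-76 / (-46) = 38 / 23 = 1.65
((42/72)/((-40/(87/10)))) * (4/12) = -203/4800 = -0.04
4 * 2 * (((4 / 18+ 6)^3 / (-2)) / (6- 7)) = 702464 / 729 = 963.60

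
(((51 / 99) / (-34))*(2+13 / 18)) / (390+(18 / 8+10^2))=-49 / 584793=-0.00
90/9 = 10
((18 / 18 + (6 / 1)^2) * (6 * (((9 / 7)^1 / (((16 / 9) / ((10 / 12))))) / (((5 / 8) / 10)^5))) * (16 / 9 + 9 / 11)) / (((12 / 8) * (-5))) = -3739090944 / 77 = -48559622.65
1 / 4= 0.25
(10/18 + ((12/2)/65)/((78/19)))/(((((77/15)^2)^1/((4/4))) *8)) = 785/286286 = 0.00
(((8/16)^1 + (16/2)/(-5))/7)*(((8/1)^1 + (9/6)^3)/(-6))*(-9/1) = -429/160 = -2.68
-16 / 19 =-0.84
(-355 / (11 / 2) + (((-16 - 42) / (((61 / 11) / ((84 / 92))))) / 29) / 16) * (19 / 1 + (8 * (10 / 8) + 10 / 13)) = -3085001847 / 1605032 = -1922.08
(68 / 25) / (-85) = -4 / 125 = -0.03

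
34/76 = 17/38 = 0.45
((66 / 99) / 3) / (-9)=-2 / 81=-0.02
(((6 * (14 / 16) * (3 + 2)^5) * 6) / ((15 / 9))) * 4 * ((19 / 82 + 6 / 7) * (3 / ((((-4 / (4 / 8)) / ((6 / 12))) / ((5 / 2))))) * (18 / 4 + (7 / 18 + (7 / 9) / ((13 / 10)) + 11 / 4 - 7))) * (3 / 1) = -30533203125 / 68224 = -447543.43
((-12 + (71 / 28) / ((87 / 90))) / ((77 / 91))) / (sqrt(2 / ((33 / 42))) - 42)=49491*sqrt(77) / 43266608 + 148473 / 561904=0.27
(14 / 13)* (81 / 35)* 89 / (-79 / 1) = -2.81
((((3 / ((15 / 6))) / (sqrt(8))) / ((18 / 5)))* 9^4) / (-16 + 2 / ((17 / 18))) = -37179* sqrt(2) / 944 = -55.70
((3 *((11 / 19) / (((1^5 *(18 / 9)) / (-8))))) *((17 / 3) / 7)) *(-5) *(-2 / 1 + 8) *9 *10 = 2019600 / 133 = 15184.96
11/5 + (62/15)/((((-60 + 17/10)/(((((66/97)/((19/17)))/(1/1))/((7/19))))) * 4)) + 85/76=44979087/13675060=3.29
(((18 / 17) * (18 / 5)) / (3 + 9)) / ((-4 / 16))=-108 / 85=-1.27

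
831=831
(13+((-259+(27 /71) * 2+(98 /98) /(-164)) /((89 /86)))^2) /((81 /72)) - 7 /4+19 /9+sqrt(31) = sqrt(31)+44593254222324407 /805463138892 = 55369.06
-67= -67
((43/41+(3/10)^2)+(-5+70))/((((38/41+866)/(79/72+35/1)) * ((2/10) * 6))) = 704768231/307100160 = 2.29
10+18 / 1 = 28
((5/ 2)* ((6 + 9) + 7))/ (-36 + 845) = 55/ 809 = 0.07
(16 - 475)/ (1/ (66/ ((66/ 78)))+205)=-35802/ 15991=-2.24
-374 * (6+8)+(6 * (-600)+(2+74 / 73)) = -8832.99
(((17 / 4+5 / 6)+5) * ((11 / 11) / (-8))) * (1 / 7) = -121 / 672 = -0.18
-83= -83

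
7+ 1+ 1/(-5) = 39/5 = 7.80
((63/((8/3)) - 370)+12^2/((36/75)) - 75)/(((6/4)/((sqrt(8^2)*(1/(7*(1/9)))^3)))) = -1375.82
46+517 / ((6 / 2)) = 655 / 3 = 218.33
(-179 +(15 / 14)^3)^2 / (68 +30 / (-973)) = 33075024368539 / 71136904832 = 464.95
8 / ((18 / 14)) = 56 / 9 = 6.22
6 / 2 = 3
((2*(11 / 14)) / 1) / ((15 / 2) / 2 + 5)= 44 / 245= 0.18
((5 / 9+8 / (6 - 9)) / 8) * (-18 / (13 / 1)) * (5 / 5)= 19 / 52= 0.37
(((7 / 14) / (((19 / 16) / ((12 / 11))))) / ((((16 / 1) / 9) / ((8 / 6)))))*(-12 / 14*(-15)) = 4.43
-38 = -38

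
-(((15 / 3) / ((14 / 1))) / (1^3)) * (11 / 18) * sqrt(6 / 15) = -11 * sqrt(10) / 252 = -0.14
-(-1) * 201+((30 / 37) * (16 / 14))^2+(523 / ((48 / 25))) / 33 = 22325839579 / 106256304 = 210.11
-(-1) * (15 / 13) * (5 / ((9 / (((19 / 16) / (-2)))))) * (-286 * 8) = 5225 / 6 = 870.83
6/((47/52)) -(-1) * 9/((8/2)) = 1671/188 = 8.89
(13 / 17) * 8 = 6.12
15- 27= -12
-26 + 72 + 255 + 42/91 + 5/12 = 47093/156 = 301.88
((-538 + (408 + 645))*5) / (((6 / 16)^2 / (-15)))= -824000 / 3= -274666.67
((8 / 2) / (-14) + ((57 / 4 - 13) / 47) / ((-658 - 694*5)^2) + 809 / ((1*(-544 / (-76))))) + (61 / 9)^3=13095832685007427 / 30879425138688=424.10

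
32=32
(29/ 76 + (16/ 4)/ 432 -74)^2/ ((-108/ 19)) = -5703723529/ 5983632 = -953.22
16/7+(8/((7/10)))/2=8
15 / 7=2.14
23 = 23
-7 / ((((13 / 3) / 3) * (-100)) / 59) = 2.86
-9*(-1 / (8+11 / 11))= 1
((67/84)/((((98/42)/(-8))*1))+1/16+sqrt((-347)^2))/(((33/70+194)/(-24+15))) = -12147885/762328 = -15.94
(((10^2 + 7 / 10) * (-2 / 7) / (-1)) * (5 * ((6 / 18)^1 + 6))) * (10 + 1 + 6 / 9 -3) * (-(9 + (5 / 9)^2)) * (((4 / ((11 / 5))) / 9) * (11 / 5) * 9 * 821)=-1231773662288 / 5103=-241382257.94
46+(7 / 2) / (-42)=45.92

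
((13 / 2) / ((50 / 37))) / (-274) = -481 / 27400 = -0.02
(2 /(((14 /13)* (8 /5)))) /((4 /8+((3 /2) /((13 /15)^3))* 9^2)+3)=142805 /23394112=0.01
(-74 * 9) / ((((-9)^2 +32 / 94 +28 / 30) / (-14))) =6573420 / 58003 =113.33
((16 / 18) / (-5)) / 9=-8 / 405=-0.02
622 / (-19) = -622 / 19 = -32.74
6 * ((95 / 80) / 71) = 57 / 568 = 0.10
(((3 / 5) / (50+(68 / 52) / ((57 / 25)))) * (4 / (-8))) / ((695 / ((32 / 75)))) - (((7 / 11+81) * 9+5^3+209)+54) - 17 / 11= -1124.27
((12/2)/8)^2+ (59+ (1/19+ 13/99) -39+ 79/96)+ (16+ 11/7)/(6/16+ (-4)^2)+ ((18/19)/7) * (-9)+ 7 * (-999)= -384803534069/55196064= -6971.58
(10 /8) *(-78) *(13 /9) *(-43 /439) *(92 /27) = 1671410 /35559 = 47.00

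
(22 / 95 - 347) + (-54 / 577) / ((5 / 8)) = -19016319 / 54815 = -346.92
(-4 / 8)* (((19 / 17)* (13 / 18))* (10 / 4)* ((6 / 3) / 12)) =-1235 / 7344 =-0.17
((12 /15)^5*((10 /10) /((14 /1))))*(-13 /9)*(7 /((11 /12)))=-26624 /103125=-0.26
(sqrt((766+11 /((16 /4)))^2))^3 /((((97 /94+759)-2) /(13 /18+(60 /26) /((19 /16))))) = 359894908471875 /225279808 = 1597546.23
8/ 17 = 0.47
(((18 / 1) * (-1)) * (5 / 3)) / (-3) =10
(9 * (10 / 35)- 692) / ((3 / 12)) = -19304 / 7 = -2757.71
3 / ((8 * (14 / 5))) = 15 / 112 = 0.13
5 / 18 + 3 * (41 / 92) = 1337 / 828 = 1.61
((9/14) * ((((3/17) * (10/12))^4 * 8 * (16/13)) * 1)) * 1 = 22500/7600411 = 0.00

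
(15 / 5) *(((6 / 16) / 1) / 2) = 9 / 16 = 0.56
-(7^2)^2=-2401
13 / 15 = 0.87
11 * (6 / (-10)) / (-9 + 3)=11 / 10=1.10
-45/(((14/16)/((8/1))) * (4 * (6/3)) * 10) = -5.14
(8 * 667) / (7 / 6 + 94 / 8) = 64032 / 155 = 413.11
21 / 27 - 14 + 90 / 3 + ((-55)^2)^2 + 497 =82360249 / 9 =9151138.78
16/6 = 8/3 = 2.67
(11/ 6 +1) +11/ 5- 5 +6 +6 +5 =511/ 30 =17.03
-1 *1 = -1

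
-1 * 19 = -19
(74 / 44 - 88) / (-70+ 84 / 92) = 43677 / 34958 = 1.25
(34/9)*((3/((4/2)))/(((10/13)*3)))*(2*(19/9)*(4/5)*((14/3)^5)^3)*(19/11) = 49645512926791268171776/319621903425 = 155325753319.16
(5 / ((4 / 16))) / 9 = 20 / 9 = 2.22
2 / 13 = 0.15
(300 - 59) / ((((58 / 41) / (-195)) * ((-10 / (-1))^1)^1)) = -385359 / 116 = -3322.06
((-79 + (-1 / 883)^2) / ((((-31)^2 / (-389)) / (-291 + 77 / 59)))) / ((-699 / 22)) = 3003256342818160 / 10300367680363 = 291.57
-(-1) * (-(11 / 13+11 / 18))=-341 / 234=-1.46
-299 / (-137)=299 / 137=2.18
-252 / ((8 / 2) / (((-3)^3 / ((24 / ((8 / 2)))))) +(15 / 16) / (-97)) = 502848 / 1793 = 280.45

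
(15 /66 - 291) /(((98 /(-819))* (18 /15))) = 1247415 /616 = 2025.02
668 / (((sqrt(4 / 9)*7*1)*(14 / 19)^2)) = 180861 / 686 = 263.65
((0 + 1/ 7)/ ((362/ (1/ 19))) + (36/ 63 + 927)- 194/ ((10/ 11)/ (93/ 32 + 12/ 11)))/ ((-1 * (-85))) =0.88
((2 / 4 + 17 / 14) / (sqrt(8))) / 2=3*sqrt(2) / 14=0.30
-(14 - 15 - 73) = 74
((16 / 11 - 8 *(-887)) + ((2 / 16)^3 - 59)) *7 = 277484109 / 5632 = 49269.20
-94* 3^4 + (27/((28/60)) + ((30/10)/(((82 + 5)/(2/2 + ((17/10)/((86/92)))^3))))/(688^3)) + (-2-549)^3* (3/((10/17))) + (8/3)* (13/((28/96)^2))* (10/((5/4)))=-853153466.16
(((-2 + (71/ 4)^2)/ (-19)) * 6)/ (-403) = 15027/ 61256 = 0.25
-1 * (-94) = 94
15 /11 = 1.36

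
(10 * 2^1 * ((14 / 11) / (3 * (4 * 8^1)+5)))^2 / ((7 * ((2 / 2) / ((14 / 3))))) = 156800 / 3702963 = 0.04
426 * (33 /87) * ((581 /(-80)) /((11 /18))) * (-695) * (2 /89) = 29991.28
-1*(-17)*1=17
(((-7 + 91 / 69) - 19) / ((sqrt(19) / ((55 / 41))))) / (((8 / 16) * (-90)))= 18733 * sqrt(19) / 483759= 0.17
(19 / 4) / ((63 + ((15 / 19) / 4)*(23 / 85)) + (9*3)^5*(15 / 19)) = 6137 / 14635966605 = 0.00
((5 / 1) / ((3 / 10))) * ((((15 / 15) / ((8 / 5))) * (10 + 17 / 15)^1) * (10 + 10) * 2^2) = 83500 / 9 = 9277.78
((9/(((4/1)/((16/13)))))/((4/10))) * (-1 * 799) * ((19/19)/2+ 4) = -323595/13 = -24891.92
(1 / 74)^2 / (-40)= -1 / 219040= -0.00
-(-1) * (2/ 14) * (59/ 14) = 59/ 98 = 0.60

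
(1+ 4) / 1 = 5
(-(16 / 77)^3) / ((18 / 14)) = -4096 / 586971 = -0.01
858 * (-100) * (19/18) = -271700/3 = -90566.67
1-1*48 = -47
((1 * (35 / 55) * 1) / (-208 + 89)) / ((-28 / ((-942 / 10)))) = -471 / 26180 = -0.02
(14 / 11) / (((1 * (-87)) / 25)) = -350 / 957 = -0.37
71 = 71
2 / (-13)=-2 / 13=-0.15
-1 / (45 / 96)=-2.13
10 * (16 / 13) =160 / 13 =12.31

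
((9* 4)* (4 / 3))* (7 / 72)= 14 / 3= 4.67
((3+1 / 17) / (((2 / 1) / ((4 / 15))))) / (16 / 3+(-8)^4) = 13 / 130730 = 0.00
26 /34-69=-1160 /17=-68.24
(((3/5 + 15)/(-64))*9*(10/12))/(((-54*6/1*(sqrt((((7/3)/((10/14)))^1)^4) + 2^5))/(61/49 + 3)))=4225/7527184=0.00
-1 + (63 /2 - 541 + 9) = -1003 /2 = -501.50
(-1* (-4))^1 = 4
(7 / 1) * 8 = 56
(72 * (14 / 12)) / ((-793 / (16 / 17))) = -0.10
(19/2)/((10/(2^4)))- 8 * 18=-644/5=-128.80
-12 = -12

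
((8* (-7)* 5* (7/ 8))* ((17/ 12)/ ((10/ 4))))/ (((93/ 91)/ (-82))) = 3107923/ 279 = 11139.51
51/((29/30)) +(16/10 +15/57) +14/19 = 8027/145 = 55.36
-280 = -280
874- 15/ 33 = 9609/ 11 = 873.55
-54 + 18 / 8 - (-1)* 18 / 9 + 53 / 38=-3675 / 76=-48.36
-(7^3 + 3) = -346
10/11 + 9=109/11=9.91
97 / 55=1.76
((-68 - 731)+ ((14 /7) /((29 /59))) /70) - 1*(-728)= -72006 /1015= -70.94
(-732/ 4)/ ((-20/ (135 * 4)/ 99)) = 489159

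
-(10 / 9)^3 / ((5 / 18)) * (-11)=4400 / 81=54.32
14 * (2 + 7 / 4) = 105 / 2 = 52.50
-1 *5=-5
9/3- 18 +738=723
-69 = -69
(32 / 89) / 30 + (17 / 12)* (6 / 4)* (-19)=-431077 / 10680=-40.36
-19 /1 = -19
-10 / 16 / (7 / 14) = -5 / 4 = -1.25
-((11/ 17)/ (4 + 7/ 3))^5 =-39135393/ 3515706497843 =-0.00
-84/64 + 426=424.69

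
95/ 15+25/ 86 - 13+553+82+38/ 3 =55151/ 86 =641.29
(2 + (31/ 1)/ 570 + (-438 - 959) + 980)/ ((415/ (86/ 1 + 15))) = -23888419/ 236550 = -100.99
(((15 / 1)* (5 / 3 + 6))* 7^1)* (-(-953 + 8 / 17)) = 13035365 / 17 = 766786.18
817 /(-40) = -20.42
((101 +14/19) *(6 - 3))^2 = 33628401/361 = 93153.47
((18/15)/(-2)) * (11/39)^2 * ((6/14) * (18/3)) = -726/5915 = -0.12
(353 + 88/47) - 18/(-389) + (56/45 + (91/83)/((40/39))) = 39030889027/109259208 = 357.23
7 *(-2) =-14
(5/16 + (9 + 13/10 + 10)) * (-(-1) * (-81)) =-1669.61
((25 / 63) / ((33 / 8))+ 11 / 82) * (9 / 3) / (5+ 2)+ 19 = 7597127 / 397782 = 19.10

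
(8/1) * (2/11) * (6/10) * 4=192/55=3.49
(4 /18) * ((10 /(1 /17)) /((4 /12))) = 340 /3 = 113.33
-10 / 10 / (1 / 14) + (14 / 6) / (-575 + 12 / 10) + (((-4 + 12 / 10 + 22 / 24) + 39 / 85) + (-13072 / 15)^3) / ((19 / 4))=-22935701202237764 / 164608875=-139334535.89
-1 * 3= -3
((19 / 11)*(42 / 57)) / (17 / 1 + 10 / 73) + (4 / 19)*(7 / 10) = 289744 / 1307295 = 0.22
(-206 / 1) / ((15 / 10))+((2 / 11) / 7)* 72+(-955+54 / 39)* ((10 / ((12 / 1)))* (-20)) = 47321654 / 3003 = 15758.13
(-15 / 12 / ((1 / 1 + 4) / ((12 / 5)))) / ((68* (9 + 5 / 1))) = -3 / 4760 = -0.00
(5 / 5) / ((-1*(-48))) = 0.02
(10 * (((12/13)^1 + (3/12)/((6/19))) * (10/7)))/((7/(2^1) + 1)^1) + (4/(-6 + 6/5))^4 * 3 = 270875/39312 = 6.89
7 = 7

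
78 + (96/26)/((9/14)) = 83.74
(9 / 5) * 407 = 3663 / 5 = 732.60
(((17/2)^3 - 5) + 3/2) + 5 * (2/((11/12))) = 54695/88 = 621.53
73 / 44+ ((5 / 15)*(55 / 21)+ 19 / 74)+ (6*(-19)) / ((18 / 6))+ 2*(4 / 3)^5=-74168657 / 2769228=-26.78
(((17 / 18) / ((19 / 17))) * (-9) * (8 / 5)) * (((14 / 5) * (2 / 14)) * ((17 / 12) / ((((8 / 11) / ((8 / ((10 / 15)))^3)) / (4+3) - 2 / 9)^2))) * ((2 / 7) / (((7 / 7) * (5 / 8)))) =-2070934677504 / 32425934375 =-63.87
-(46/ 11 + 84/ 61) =-3730/ 671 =-5.56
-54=-54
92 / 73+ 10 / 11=1742 / 803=2.17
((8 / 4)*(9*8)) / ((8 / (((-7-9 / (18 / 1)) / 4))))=-135 / 4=-33.75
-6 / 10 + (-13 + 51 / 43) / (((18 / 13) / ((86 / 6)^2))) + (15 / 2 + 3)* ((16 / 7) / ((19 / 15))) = -13347487 / 7695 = -1734.57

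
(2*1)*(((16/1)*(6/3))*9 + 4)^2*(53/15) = 602532.27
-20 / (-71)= 20 / 71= 0.28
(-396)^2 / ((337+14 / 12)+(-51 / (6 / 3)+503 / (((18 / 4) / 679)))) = 2.06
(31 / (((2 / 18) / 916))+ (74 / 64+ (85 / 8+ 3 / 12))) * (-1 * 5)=-1277880.16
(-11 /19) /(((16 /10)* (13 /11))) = -605 /1976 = -0.31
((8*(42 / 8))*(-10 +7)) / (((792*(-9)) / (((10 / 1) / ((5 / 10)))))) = 35 / 99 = 0.35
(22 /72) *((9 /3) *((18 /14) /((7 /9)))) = 297 /196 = 1.52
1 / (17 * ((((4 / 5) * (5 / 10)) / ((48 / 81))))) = 40 / 459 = 0.09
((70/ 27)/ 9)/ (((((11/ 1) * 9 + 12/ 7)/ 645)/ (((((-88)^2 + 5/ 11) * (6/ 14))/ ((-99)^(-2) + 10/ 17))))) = 47950332430/ 4607269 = 10407.54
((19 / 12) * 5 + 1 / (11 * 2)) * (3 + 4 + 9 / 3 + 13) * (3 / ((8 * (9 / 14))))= 169211 / 1584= 106.83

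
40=40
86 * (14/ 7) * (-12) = -2064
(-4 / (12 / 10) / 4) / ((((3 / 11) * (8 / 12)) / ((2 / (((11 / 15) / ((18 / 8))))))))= -225 / 8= -28.12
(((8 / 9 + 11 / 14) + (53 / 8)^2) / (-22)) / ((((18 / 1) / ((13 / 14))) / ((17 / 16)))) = -40601899 / 357654528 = -0.11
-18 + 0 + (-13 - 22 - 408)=-461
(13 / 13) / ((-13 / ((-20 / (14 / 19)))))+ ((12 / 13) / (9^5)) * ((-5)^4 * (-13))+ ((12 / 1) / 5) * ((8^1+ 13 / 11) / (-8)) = -156369659 / 197026830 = -0.79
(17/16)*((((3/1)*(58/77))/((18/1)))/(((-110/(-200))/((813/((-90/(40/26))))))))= -668015/198198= -3.37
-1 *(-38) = 38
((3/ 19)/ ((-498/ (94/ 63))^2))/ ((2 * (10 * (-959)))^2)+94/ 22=26946800242583607899/ 6306697929115306800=4.27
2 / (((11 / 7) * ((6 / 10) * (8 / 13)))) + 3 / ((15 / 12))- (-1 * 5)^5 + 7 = 2070979 / 660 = 3137.85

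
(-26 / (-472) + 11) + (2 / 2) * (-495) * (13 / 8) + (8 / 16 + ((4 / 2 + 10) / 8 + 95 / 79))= -29461897 / 37288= -790.12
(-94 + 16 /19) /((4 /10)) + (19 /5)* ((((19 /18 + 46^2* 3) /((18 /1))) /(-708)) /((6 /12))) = -43710257 /184680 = -236.68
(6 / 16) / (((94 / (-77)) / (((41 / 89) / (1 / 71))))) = -672441 / 66928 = -10.05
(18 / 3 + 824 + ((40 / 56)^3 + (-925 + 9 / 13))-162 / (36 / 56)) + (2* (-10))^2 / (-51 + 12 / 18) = -353.89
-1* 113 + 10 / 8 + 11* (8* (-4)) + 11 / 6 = -5543 / 12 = -461.92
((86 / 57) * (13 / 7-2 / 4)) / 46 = 43 / 966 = 0.04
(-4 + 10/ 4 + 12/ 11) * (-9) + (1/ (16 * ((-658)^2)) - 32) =-2157892565/ 76201664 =-28.32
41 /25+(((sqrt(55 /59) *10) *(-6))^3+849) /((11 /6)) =127801 /275 - 6480000 *sqrt(3245) /3481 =-105577.37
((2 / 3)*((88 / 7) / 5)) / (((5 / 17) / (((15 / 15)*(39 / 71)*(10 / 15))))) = 77792 / 37275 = 2.09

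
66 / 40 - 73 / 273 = 7549 / 5460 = 1.38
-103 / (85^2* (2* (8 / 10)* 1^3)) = -103 / 11560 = -0.01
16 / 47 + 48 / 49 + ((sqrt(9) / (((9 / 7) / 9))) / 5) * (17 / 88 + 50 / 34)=8.31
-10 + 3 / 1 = -7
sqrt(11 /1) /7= sqrt(11) /7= 0.47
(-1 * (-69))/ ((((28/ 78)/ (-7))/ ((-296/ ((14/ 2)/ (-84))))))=-4779216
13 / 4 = 3.25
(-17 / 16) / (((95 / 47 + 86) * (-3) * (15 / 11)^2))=96679 / 44679600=0.00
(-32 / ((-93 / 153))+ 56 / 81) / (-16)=-16741 / 5022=-3.33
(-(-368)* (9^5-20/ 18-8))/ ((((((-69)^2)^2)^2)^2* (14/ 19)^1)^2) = 767282396/ 1336231350930908273389298953055164662576678841498370488119087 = 0.00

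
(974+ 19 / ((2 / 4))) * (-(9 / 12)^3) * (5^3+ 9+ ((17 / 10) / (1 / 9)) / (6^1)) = -18655461 / 320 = -58298.32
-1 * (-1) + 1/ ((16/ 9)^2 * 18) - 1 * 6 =-2551/ 512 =-4.98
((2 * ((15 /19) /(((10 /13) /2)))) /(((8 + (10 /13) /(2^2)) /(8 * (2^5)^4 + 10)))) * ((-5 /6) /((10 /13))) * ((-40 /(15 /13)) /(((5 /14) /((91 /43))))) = 813957984056672 /870105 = 935470988.05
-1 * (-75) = 75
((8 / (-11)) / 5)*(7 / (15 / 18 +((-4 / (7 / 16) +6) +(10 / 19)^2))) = 0.50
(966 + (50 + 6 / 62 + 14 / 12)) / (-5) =-189211 / 930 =-203.45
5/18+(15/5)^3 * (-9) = -4369/18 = -242.72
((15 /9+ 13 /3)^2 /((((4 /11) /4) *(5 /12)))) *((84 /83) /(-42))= -9504 /415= -22.90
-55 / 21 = -2.62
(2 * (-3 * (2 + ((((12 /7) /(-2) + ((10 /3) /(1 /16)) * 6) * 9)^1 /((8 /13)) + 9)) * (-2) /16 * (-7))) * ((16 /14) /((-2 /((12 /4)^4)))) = 31832271 /28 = 1136866.82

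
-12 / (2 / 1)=-6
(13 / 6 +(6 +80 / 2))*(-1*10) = -1445 / 3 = -481.67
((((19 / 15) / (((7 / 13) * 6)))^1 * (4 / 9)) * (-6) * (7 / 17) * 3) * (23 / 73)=-22724 / 55845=-0.41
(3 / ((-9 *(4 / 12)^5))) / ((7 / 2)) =-162 / 7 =-23.14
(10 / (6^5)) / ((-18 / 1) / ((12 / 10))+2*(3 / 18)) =-5 / 57024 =-0.00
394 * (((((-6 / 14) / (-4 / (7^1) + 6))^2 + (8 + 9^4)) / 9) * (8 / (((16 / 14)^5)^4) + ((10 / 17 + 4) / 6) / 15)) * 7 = 1217182.82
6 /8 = 3 /4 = 0.75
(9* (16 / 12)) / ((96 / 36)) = 9 / 2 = 4.50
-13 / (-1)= 13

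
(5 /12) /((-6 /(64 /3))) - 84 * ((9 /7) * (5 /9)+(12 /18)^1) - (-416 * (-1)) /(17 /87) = -1031108 /459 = -2246.42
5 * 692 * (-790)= -2733400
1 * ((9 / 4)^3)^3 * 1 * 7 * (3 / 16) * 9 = 73222472421 / 4194304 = 17457.60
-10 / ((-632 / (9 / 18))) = 5 / 632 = 0.01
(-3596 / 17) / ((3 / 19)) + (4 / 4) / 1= -68273 / 51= -1338.69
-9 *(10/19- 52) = 8802/19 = 463.26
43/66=0.65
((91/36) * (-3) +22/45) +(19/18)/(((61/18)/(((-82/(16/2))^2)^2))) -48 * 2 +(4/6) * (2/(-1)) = 2342642167/702720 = 3333.68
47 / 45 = 1.04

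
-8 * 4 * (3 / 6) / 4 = -4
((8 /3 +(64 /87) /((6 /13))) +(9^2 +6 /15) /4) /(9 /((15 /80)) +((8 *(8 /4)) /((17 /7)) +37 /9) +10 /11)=24023329 /58186180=0.41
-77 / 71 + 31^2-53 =64391 / 71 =906.92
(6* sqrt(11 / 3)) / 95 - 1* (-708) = 2* sqrt(33) / 95 + 708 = 708.12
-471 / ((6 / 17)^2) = -3781.08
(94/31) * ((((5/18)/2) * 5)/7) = 1175/3906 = 0.30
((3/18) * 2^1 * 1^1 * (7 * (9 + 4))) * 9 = 273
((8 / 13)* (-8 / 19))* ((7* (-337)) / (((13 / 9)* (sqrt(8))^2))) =169848 / 3211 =52.90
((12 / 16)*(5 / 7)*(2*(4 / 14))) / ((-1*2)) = -15 / 98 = -0.15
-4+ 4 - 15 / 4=-3.75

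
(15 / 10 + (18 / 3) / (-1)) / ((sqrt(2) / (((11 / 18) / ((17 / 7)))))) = -77*sqrt(2) / 136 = -0.80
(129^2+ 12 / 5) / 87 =27739 / 145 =191.30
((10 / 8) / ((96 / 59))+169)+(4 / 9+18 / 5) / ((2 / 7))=1059401 / 5760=183.92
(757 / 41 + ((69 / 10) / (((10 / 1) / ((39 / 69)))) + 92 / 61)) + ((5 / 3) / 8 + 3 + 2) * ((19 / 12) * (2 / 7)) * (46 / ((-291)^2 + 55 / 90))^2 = 20.36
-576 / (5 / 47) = -5414.40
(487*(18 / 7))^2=76842756 / 49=1568219.51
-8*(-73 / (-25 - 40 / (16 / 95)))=-1168 / 525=-2.22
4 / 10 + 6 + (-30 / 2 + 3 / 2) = -71 / 10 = -7.10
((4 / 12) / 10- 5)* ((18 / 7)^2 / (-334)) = 0.10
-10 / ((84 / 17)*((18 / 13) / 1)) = -1105 / 756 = -1.46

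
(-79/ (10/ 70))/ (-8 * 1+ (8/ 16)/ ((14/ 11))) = 15484/ 213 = 72.69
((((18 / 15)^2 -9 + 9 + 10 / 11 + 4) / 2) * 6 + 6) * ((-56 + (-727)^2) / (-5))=-2647361.47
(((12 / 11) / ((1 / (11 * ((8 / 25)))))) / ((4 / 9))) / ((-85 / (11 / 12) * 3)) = -66 / 2125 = -0.03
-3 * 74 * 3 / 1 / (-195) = 222 / 65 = 3.42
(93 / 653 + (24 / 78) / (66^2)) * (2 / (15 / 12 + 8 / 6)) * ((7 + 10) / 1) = 179146544 / 95526717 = 1.88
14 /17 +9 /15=121 /85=1.42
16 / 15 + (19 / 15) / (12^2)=2323 / 2160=1.08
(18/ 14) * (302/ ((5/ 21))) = 8154/ 5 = 1630.80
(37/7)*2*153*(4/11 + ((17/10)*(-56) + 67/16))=-451583631/3080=-146618.06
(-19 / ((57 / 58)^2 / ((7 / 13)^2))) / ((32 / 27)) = -123627 / 25688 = -4.81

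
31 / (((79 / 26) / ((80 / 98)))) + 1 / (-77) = 354087 / 42581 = 8.32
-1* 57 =-57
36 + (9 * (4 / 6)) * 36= 252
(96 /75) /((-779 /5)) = -32 /3895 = -0.01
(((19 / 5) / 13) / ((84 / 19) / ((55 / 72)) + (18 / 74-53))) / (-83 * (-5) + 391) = -0.00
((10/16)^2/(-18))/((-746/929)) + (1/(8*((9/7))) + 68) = 68.12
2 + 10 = 12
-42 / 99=-14 / 33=-0.42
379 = 379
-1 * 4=-4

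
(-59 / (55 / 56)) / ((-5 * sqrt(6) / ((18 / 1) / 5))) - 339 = -339 + 9912 * sqrt(6) / 1375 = -321.34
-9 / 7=-1.29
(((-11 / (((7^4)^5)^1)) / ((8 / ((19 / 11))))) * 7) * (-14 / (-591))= -19 / 3849569745460301436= -0.00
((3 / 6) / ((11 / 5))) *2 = 5 / 11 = 0.45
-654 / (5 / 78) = -51012 / 5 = -10202.40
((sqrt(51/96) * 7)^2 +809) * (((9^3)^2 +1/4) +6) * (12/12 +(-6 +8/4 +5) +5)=397622455083/128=3106425430.34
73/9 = 8.11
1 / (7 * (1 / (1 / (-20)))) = -0.01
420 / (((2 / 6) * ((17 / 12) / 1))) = 889.41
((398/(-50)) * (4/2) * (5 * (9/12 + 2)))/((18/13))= -28457/180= -158.09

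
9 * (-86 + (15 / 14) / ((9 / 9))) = -10701 / 14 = -764.36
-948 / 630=-158 / 105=-1.50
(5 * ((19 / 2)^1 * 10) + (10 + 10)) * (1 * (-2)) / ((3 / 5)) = -1650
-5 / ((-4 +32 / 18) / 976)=2196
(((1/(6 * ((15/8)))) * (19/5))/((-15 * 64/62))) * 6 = -589/4500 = -0.13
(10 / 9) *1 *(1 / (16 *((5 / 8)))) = 1 / 9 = 0.11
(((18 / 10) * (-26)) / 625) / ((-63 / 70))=52 / 625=0.08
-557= -557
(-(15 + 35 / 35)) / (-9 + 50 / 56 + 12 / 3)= 448 / 115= 3.90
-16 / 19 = -0.84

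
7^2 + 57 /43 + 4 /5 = 10992 /215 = 51.13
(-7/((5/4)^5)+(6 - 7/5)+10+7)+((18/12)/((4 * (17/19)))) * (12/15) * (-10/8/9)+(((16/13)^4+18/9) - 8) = 566412979441/36415275000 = 15.55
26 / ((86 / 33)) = 429 / 43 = 9.98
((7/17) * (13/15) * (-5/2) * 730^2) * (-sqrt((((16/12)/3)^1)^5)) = 775902400/12393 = 62608.12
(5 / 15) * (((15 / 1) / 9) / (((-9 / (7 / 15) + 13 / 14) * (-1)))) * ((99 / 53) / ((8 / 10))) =1925 / 27242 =0.07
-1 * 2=-2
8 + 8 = 16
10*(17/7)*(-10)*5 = -8500/7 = -1214.29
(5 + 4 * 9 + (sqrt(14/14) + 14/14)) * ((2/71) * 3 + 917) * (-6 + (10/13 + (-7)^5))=-611934383181/923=-662984163.79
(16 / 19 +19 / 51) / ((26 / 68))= 2354 / 741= 3.18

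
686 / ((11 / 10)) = 6860 / 11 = 623.64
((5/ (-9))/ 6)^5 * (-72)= 0.00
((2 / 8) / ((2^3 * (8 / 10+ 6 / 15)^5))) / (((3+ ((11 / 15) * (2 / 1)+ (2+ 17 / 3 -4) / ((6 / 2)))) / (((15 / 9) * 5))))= 390625 / 21233664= 0.02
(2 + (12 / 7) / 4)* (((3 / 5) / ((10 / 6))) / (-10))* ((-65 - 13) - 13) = 1989 / 250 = 7.96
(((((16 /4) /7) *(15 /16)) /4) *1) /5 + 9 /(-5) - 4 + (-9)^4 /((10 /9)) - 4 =3301271 /560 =5895.13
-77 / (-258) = 77 / 258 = 0.30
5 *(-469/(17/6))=-14070/17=-827.65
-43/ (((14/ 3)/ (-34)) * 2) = 2193/ 14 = 156.64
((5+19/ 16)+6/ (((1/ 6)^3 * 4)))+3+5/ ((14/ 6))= 37557/ 112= 335.33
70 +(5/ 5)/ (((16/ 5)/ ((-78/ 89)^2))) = 2225485/ 31684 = 70.24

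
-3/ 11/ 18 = -1/ 66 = -0.02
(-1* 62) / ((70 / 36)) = -1116 / 35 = -31.89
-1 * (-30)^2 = -900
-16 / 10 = -8 / 5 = -1.60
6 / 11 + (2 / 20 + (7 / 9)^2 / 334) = 481556 / 743985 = 0.65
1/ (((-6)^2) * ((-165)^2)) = 1/ 980100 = 0.00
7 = 7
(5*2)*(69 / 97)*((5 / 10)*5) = 1725 / 97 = 17.78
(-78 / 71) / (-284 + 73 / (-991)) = 25766 / 6662569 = 0.00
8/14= 4/7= 0.57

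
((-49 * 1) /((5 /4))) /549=-196 /2745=-0.07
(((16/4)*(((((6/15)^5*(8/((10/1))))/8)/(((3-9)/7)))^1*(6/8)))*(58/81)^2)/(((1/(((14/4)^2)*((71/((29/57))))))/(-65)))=1395524312/6834375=204.19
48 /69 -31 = -30.30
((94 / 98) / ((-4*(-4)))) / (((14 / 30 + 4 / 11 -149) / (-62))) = 240405 / 9583616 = 0.03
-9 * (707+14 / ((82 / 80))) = -265923 / 41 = -6485.93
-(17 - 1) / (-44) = 4 / 11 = 0.36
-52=-52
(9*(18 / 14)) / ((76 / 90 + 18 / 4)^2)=656100 / 1619527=0.41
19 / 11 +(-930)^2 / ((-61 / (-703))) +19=6688285608 / 671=9967638.76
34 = 34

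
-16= -16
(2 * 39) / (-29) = -78 / 29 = -2.69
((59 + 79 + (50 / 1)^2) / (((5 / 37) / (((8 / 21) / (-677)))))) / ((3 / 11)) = -8589328 / 213255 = -40.28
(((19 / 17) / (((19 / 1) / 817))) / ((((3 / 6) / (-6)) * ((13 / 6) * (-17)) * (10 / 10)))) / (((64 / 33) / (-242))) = -29360529 / 15028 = -1953.72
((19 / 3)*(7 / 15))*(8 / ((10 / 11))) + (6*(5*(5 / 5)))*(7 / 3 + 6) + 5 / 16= 994757 / 3600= 276.32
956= 956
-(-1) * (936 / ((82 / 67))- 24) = 30372 / 41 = 740.78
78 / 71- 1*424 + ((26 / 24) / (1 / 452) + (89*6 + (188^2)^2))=266079373531 / 213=1249198936.77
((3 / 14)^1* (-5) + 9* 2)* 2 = 237 / 7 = 33.86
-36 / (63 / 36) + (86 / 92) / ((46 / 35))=-294169 / 14812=-19.86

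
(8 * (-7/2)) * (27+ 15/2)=-966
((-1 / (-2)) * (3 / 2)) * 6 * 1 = 9 / 2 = 4.50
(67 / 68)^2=4489 / 4624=0.97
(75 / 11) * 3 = 225 / 11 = 20.45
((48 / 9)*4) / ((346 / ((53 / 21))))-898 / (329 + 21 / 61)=-40210913 / 15640065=-2.57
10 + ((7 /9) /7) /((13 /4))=1174 /117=10.03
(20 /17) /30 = 0.04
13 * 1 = 13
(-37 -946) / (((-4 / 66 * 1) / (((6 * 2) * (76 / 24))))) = 616341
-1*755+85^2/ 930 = -138985/ 186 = -747.23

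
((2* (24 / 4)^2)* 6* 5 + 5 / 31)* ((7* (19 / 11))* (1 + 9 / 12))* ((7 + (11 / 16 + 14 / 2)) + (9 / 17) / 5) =735664097 / 1088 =676161.85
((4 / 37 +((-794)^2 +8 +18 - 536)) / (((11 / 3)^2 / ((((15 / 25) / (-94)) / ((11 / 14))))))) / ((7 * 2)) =-314648091 / 11573045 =-27.19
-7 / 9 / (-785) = 7 / 7065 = 0.00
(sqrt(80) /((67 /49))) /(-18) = -0.36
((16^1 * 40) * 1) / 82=320 / 41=7.80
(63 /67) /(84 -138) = -0.02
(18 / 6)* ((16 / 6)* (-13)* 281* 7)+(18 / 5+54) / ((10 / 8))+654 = -5096698 / 25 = -203867.92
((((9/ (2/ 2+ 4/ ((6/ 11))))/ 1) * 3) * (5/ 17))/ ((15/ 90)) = 486/ 85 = 5.72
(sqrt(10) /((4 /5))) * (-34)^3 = -49130 * sqrt(10) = -155362.70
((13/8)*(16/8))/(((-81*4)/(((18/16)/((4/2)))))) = -13/2304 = -0.01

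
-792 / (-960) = 33 / 40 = 0.82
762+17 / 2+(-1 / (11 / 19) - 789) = -445 / 22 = -20.23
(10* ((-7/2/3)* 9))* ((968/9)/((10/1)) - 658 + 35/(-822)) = 55867343/822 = 67965.14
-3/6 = -1/2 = -0.50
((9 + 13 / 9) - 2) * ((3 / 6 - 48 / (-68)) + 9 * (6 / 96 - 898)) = -41758637 / 612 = -68233.07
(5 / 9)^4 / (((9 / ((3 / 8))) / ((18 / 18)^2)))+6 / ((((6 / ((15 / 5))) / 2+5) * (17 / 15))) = 2372585 / 2676888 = 0.89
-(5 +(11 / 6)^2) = -301 / 36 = -8.36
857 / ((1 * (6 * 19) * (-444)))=-857 / 50616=-0.02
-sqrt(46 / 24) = -sqrt(69) / 6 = -1.38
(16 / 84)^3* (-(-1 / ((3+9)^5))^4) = -1 / 554757051407126048538624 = -0.00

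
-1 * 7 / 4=-7 / 4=-1.75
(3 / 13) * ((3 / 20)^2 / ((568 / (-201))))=-5427 / 2953600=-0.00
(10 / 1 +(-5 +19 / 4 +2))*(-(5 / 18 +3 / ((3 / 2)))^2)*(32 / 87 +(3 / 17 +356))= -41662682303 / 1916784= -21735.72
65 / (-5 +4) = -65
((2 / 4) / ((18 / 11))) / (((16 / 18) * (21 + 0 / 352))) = 11 / 672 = 0.02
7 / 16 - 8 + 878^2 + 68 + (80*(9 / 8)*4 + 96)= 771400.44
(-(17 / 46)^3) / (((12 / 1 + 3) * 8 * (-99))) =4913 / 1156351680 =0.00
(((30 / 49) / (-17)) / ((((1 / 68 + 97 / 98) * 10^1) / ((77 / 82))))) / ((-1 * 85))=462 / 11664295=0.00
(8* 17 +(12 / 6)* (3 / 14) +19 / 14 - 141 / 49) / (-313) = -13221 / 30674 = -0.43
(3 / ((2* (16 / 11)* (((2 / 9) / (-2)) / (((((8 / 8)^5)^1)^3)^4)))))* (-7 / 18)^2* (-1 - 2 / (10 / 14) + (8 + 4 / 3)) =-44737 / 5760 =-7.77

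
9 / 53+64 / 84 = 1037 / 1113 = 0.93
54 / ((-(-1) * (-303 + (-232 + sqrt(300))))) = -0.10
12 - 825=-813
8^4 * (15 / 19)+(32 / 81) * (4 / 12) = 14930528 / 4617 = 3233.82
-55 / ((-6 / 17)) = 935 / 6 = 155.83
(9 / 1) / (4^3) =9 / 64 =0.14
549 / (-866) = -549 / 866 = -0.63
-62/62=-1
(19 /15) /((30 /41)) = 1.73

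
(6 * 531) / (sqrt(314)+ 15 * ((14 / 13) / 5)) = -869778 / 25651+ 269217 * sqrt(314) / 25651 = 152.07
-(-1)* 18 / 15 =6 / 5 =1.20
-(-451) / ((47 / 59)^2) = 1569931 / 2209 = 710.70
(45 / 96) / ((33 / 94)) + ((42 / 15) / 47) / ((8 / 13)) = 59229 / 41360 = 1.43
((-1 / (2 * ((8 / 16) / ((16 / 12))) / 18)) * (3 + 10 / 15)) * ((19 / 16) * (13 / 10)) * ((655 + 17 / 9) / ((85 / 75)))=-4015726 / 51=-78739.73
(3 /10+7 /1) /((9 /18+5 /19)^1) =1387 /145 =9.57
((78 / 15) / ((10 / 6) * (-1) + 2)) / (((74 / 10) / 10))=780 / 37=21.08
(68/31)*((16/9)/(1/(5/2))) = 9.75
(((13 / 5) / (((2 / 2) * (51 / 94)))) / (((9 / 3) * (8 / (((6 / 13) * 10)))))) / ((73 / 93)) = 1457 / 1241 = 1.17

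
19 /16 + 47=771 /16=48.19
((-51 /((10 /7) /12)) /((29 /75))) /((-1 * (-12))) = -5355 /58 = -92.33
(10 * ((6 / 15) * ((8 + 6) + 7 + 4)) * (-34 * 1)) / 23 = -3400 / 23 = -147.83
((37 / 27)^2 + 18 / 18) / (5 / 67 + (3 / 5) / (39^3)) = 772058755 / 20022876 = 38.56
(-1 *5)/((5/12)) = -12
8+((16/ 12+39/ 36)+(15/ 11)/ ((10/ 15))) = 1645/ 132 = 12.46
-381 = -381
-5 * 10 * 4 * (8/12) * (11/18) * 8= -17600/27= -651.85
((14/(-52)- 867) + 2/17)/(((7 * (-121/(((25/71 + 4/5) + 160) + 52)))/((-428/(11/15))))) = -1692690779358/13290277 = -127363.09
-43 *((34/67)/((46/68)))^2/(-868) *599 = 16.70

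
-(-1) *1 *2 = 2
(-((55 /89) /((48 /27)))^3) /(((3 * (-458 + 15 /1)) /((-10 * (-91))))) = 18395251875 /639592994816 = 0.03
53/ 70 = 0.76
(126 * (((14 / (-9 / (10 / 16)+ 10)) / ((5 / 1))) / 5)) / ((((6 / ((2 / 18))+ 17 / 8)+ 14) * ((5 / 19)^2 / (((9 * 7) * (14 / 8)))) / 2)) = -187220376 / 257125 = -728.13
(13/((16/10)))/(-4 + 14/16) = -13/5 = -2.60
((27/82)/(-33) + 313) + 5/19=5368533/17138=313.25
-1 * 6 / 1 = -6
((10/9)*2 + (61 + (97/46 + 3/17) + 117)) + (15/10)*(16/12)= 1298563/7038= 184.51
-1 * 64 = -64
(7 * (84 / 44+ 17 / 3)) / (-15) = -350 / 99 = -3.54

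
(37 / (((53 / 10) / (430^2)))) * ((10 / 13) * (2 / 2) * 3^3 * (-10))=-184715100000 / 689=-268091582.00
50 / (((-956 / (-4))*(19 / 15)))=750 / 4541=0.17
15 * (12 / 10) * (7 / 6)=21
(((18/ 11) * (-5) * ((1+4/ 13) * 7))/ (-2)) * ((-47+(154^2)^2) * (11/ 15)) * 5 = 1003970767065/ 13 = 77228520543.46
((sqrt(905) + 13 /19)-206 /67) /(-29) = 3043 /36917-sqrt(905) /29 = -0.95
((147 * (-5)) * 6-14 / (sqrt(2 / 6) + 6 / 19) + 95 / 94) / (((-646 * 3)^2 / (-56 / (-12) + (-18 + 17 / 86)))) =0.02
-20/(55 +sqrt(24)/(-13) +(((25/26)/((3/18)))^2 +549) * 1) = -72805876/2319900269 - 17576 * sqrt(6)/2319900269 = -0.03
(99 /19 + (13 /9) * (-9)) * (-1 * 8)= 1184 /19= 62.32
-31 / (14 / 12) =-186 / 7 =-26.57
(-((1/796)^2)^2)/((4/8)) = -1/200734617728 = -0.00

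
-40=-40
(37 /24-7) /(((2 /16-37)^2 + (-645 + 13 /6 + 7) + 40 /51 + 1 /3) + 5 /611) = -10885576 /1445986313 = -0.01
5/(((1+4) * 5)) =1/5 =0.20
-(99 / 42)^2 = -1089 / 196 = -5.56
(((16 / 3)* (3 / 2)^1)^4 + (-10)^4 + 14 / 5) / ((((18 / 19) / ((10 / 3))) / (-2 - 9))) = -4911082 / 9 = -545675.78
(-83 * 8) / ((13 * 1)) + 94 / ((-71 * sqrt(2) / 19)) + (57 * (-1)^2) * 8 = 5264 / 13 - 893 * sqrt(2) / 71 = 387.14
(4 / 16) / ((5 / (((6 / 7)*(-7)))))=-3 / 10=-0.30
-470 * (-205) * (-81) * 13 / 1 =-101456550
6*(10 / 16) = 15 / 4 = 3.75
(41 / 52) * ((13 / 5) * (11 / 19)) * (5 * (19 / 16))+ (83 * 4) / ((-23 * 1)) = -10875 / 1472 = -7.39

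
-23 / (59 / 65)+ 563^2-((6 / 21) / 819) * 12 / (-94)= 1679548799528 / 5299203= 316943.66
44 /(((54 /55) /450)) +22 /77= 423506 /21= 20166.95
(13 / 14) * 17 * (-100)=-11050 / 7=-1578.57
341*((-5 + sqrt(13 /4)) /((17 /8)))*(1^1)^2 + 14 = -13402 /17 + 1364*sqrt(13) /17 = -499.06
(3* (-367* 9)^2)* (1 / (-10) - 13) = -4287554937 / 10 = -428755493.70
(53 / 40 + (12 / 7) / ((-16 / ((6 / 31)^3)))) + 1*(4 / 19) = 243239559 / 158488120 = 1.53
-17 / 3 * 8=-136 / 3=-45.33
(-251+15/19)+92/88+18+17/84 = -4054781/17556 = -230.96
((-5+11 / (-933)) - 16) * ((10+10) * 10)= -3920800 / 933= -4202.36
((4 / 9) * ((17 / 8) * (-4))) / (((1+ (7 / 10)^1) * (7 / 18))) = -40 / 7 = -5.71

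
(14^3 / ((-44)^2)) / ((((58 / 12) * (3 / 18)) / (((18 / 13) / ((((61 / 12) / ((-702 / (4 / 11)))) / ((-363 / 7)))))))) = 84873096 / 1769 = 47978.01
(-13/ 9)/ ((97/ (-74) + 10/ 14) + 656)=-6734/ 3055491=-0.00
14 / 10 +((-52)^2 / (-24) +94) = -259 / 15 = -17.27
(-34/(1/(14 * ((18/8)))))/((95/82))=-87822/95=-924.44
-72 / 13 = -5.54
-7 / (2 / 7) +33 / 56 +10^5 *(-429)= -2402401339 / 56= -42900023.91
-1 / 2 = -0.50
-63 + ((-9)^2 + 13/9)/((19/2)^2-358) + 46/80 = -3455329/55080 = -62.73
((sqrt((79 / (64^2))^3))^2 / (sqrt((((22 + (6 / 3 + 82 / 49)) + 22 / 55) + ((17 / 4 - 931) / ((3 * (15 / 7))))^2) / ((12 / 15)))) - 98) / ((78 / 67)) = -3283 / 39 + 693705873 * sqrt(165177868445) / 7378108847140359897088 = -84.18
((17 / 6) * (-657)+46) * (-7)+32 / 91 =2313011 / 182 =12708.85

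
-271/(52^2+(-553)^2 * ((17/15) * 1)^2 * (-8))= 60975/706422008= 0.00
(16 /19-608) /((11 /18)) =-993.53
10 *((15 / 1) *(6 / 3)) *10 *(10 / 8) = 3750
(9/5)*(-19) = -171/5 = -34.20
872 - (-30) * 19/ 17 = 15394/ 17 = 905.53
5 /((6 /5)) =25 /6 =4.17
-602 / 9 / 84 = -43 / 54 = -0.80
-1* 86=-86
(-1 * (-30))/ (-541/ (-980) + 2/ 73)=2146200/ 41453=51.77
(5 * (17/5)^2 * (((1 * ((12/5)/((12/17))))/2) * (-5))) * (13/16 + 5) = -456909/160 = -2855.68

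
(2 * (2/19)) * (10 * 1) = 40/19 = 2.11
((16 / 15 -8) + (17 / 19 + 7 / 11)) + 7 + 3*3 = 33224 / 3135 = 10.60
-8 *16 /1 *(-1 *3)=384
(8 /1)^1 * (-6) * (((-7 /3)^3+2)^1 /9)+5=5029 /81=62.09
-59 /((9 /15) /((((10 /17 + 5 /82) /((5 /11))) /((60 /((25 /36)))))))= -2936725 /1806624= -1.63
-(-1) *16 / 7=16 / 7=2.29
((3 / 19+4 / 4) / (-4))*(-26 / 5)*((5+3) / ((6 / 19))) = 572 / 15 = 38.13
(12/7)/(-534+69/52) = -208/64631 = -0.00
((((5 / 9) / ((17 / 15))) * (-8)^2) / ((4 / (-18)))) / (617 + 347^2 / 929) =-1114800 / 5895617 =-0.19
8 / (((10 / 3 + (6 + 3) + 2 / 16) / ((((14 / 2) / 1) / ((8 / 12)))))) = 2016 / 299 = 6.74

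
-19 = -19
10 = 10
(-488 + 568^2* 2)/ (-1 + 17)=80595/ 2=40297.50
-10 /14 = -5 /7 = -0.71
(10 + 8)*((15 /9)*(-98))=-2940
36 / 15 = 12 / 5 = 2.40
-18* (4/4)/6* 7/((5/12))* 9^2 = -20412/5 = -4082.40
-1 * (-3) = 3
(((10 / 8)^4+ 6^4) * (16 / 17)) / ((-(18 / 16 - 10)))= 19553 / 142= 137.70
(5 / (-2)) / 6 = -5 / 12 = -0.42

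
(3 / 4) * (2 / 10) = 3 / 20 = 0.15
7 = 7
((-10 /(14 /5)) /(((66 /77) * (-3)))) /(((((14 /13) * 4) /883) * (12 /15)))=1434875 /4032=355.87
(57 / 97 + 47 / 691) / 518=3139 / 2479999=0.00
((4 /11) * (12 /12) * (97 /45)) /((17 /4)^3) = 24832 /2431935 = 0.01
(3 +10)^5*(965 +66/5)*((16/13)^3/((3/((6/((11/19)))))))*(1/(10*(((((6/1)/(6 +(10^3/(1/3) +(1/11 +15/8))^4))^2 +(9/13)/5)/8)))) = 158686024796793035563854855029802166024634998780449161216/11741203737711418080121998458870654511472309455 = 13515311406.03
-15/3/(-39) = 5/39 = 0.13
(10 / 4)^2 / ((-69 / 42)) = -175 / 46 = -3.80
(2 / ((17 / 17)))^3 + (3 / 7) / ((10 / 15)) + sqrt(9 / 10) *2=3 *sqrt(10) / 5 + 121 / 14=10.54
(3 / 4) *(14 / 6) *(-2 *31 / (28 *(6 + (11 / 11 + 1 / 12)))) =-93 / 170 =-0.55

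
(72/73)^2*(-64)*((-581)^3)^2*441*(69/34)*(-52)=111446939793192762844965.10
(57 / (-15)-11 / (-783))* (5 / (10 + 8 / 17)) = -1.81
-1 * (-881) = 881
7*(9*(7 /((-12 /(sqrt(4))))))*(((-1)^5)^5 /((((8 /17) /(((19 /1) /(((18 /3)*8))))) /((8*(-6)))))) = -47481 /16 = -2967.56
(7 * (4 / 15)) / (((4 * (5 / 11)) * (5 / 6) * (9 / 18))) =308 / 125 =2.46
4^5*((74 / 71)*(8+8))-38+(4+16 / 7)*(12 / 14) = 59294926 / 3479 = 17043.67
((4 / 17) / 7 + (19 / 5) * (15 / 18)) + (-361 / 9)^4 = 4042093001053 / 1561518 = 2588566.38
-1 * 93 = -93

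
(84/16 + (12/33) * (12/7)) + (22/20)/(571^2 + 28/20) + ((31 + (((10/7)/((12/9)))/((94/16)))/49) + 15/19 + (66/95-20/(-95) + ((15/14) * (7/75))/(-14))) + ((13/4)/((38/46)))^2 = 112798429123940921/2087209036521840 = 54.04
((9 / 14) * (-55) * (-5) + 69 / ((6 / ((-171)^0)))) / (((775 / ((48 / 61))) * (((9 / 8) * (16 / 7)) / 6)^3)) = 2.43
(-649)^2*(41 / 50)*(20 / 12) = 17269241 / 30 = 575641.37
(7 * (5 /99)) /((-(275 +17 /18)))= -70 /54637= -0.00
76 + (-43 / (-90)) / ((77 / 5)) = 105379 / 1386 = 76.03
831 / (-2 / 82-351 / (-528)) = 5996496 / 4621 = 1297.66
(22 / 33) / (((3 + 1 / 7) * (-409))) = -7 / 13497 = -0.00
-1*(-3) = 3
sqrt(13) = 3.61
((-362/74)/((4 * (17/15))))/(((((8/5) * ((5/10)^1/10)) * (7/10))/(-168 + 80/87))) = 411096250/127687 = 3219.56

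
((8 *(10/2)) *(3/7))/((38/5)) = 300/133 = 2.26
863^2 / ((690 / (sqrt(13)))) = 744769 * sqrt(13) / 690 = 3891.74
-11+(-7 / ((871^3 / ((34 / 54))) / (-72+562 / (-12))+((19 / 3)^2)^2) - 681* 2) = -11902711545502066 / 8669127132101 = -1373.00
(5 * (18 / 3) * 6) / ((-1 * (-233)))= 180 / 233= 0.77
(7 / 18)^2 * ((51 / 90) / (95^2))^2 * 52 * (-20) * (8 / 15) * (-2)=2945488 / 4453312921875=0.00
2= 2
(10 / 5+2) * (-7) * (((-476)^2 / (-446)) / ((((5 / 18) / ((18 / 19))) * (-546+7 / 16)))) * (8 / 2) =-355.69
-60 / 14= -30 / 7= -4.29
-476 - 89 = -565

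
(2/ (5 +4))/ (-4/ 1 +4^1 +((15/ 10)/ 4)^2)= 1.58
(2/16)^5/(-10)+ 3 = 3.00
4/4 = 1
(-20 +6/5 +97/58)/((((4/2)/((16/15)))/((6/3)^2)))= -79472/2175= -36.54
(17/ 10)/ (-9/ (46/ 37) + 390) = 391/ 88035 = 0.00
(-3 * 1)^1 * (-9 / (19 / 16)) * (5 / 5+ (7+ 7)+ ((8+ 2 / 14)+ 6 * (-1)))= 389.77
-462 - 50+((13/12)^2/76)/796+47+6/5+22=-19243534771/43557120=-441.80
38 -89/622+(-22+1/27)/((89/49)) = 38509987/1494666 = 25.76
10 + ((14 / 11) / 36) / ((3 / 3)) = 1987 / 198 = 10.04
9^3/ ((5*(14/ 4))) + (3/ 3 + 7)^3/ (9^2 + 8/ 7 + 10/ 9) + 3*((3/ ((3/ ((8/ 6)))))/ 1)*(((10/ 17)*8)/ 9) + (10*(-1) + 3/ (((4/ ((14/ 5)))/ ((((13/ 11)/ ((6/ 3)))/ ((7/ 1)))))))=9905344369/ 247165380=40.08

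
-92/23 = -4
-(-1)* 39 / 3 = 13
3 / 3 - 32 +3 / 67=-2074 / 67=-30.96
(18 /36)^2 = 1 /4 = 0.25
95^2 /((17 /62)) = 559550 /17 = 32914.71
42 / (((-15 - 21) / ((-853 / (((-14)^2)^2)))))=853 / 32928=0.03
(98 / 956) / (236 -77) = 49 / 76002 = 0.00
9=9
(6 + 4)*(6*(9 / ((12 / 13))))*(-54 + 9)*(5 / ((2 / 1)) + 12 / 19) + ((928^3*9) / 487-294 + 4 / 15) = 4076821269449 / 277590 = 14686484.63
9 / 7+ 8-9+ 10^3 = 7002 / 7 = 1000.29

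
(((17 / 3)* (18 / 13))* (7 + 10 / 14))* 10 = 55080 / 91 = 605.27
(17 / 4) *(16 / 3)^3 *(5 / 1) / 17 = 189.63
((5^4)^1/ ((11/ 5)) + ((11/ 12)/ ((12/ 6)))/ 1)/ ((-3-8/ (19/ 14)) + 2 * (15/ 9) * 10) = 1427299/ 122584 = 11.64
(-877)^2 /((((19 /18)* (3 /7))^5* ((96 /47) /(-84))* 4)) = -1033454970431541 /2476099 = -417372233.68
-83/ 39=-2.13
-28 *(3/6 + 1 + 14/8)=-91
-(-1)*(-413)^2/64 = 170569/64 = 2665.14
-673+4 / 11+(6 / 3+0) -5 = -7432 / 11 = -675.64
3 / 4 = 0.75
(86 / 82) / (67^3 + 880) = 43 / 12367363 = 0.00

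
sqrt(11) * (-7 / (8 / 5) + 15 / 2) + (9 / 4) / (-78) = -3 / 104 + 25 * sqrt(11) / 8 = 10.34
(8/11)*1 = 8/11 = 0.73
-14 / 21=-2 / 3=-0.67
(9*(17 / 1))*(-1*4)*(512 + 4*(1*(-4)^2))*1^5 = -352512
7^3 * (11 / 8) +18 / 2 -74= 3253 / 8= 406.62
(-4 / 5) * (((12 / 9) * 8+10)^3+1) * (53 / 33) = -10106252 / 891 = -11342.59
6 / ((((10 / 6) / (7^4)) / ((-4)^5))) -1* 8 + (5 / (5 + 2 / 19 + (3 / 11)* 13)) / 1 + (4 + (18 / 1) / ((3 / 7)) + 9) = -80013029351 / 9040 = -8850998.82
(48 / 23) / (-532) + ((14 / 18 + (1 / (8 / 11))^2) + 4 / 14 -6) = -5373709 / 1761984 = -3.05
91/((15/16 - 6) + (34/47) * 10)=68432/1633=41.91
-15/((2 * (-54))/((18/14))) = 5/28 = 0.18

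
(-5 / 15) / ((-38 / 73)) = 0.64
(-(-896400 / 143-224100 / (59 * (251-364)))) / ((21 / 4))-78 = 7405123974 / 6673667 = 1109.60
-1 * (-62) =62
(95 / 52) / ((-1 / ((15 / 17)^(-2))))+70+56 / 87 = 4634641 / 67860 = 68.30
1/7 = 0.14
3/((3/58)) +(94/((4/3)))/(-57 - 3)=2273/40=56.82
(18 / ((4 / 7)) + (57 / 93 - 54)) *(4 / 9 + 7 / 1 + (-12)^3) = 21013145 / 558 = 37657.97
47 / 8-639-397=-8241 / 8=-1030.12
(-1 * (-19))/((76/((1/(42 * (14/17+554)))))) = 17/1584576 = 0.00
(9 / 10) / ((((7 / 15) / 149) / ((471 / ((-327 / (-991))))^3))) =15151999706780493069 / 18130406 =835723133104.71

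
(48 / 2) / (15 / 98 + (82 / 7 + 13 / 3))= 7056 / 4763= 1.48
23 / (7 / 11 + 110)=253 / 1217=0.21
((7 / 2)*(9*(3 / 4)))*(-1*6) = -567 / 4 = -141.75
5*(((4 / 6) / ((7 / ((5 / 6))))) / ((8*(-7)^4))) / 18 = 25 / 21781872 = 0.00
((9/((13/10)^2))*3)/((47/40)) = 108000/7943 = 13.60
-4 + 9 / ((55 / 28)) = 32 / 55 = 0.58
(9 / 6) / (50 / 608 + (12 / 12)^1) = 1.39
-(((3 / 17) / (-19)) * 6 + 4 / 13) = -1058 / 4199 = -0.25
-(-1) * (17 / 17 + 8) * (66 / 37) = 594 / 37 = 16.05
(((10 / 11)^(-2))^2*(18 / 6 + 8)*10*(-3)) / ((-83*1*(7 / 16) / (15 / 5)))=2898918 / 72625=39.92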